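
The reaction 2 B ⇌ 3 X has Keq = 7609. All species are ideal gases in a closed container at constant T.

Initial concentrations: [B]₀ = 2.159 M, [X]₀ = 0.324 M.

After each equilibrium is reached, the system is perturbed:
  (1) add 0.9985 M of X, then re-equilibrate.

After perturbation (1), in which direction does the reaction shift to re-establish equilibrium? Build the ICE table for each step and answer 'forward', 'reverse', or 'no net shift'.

Direction: reverse

Q₀ = 0.007297 vs Keq = 7609 ⇒ Q<K, forward
Step 1:
                    B           X
  Initial       2.159       0.324
  Change       -2.085       3.128
  Equil       0.07353       3.452
  solve Keq expr → x = 1.043; check Q = 7609
Then add 0.9985 M of X.
Step 2:
                    B           X
  Initial     0.07353       4.451
  Change      0.03235    -0.04853
  Equil        0.1059       4.402
  solve Keq expr → x = -0.01618; check Q = 7609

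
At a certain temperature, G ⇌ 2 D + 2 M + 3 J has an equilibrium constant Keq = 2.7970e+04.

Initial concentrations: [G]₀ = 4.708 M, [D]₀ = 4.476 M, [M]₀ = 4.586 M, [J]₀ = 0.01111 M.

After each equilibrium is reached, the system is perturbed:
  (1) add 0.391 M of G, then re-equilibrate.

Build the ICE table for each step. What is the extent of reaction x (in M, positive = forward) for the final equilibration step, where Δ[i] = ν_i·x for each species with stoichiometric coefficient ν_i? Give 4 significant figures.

Q₀ = 1.2273e-04 vs Keq = 2.7970e+04 ⇒ Q<K, forward
Step 1:
                  G         D         M         J
  Initial     4.708     4.476     4.586   0.01111
  Change     -1.174     2.349     2.349     3.523
  Equil       3.534     6.825     6.935     3.534
  solve Keq expr → x = 1.174; check Q = 2.7970e+04
Then add 0.391 M of G.
Step 2:
                  G         D         M         J
  Initial     3.925     6.825     6.935     3.534
  Change   -0.02669   0.05337   0.05337   0.08006
  Equil       3.898     6.878     6.988     3.614
  solve Keq expr → x = 0.02669; check Q = 2.7970e+04

x = 0.02669 M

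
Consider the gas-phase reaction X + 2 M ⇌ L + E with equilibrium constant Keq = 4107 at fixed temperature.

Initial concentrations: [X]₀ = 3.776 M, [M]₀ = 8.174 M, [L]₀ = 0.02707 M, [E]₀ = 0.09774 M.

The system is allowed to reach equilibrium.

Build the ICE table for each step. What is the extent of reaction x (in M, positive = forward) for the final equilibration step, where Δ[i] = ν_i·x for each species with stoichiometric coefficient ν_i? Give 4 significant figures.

Q₀ = 1.0487e-05 vs Keq = 4107 ⇒ Q<K, forward
Step 1:
                   X          M          L          E
  init         3.776      8.174    0.02707    0.09774
  Δ           -3.767     -7.535      3.767      3.767
  eq        0.008732     0.6395      3.794      3.865
  solve Keq expr → x = 3.767; check Q = 4107

x = 3.767 M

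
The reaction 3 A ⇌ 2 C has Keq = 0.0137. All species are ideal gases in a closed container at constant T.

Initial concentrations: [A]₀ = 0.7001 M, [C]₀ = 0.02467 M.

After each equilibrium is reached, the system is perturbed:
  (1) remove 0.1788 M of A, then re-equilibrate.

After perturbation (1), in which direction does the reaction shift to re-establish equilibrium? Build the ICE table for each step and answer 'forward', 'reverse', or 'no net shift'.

Q₀ = 0.001774 vs Keq = 0.0137 ⇒ Q<K, forward
Step 1:
                    A           C
  I            0.7001     0.02467
  C          -0.05414      0.0361
  E             0.646     0.06077
  solve Keq expr → x = 0.01805; check Q = 0.0137
Then remove 0.1788 M of A.
Step 2:
                    A           C
  I            0.4672     0.06077
  C           0.02967    -0.01978
  E            0.4968     0.04099
  solve Keq expr → x = -0.009889; check Q = 0.0137

Direction: reverse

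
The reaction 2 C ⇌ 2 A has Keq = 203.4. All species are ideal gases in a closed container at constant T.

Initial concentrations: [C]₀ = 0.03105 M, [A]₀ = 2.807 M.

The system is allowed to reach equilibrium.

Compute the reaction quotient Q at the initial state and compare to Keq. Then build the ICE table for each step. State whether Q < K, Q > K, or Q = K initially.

Q₀ = 8173 vs Keq = 203.4 ⇒ Q>K, reverse
Step 1:
                   C          A
  Initial    0.03105      2.807
  Change      0.1549    -0.1549
  Equil        0.186      2.652
  solve Keq expr → x = -0.07745; check Q = 203.4

Q₀ = 8173; Q > K (proceeds reverse)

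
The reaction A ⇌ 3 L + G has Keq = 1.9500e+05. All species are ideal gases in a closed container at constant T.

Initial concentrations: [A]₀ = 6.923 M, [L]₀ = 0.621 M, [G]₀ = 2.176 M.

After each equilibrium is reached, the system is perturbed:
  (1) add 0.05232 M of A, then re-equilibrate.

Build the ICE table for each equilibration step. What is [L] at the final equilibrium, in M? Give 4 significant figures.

Q₀ = 0.07527 vs Keq = 1.9500e+05 ⇒ Q<K, forward
Step 1:
                    A           L           G
  init          6.923       0.621       2.176
  Δ             -6.55       19.65        6.55
  eq           0.3728       20.27       8.726
  solve Keq expr → x = 6.55; check Q = 1.9500e+05
Then add 0.05232 M of A.
Step 2:
                    A           L           G
  init         0.4251       20.27       8.726
  Δ          -0.04324      0.1297     0.04324
  eq           0.3819        20.4       8.769
  solve Keq expr → x = 0.04324; check Q = 1.9500e+05

[L]_eq = 20.4 M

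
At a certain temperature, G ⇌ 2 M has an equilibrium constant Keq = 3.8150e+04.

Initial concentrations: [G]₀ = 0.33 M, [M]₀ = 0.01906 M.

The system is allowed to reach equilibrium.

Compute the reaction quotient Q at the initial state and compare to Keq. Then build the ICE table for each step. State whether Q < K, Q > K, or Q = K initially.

Q₀ = 0.001101; Q < K (proceeds forward)

Q₀ = 0.001101 vs Keq = 3.8150e+04 ⇒ Q<K, forward
Step 1:
                   G          M
  I             0.33    0.01906
  C            -0.33       0.66
  E       1.2086e-05      0.679
  solve Keq expr → x = 0.33; check Q = 3.8150e+04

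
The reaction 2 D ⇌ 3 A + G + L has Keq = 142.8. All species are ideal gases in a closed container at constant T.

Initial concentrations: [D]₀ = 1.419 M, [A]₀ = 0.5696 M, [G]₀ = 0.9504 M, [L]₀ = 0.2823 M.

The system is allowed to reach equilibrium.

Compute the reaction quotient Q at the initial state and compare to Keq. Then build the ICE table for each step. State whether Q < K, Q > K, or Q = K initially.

Q₀ = 0.02462 vs Keq = 142.8 ⇒ Q<K, forward
Step 1:
                    D           A           G           L
  I             1.419      0.5696      0.9504      0.2823
  C            -1.107        1.66      0.5533      0.5533
  E            0.3123        2.23       1.504      0.8356
  solve Keq expr → x = 0.5533; check Q = 142.8

Q₀ = 0.02462; Q < K (proceeds forward)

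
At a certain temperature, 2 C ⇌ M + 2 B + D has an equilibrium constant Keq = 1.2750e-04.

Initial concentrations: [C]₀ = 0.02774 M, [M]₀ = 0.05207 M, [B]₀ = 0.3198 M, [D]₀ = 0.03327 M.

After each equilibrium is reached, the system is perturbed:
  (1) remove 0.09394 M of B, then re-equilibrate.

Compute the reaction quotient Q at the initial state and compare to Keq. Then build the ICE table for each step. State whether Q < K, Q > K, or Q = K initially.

Q₀ = 0.2302; Q > K (proceeds reverse)

Q₀ = 0.2302 vs Keq = 1.2750e-04 ⇒ Q>K, reverse
Step 1:
                  C         M         B         D
  init      0.02774   0.05207    0.3198   0.03327
  Δ         0.06483  -0.03241  -0.06483  -0.03241
  eq        0.09257   0.01966     0.255 8.5506e-04
  solve Keq expr → x = -0.03241; check Q = 1.2750e-04
Then remove 0.09394 M of B.
Step 2:
                  C         M         B         D
  init      0.09257   0.01966     0.161 8.5506e-04
  Δ       -0.002082  0.001041  0.002082  0.001041
  eq        0.09049    0.0207    0.1631  0.001896
  solve Keq expr → x = 0.001041; check Q = 1.2750e-04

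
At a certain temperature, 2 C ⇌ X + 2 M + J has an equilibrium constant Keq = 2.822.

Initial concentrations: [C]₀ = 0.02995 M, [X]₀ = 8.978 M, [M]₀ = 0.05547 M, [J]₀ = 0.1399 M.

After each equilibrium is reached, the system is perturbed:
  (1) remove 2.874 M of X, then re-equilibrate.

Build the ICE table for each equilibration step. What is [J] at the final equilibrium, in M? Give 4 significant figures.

Q₀ = 4.308 vs Keq = 2.822 ⇒ Q>K, reverse
Step 1:
                  C         X         M         J
  init      0.02995     8.978   0.05547    0.1399
  Δ         0.00408  -0.00204  -0.00408  -0.00204
  eq        0.03403     8.976   0.05139    0.1379
  solve Keq expr → x = -0.00204; check Q = 2.822
Then remove 2.874 M of X.
Step 2:
                  C         X         M         J
  init      0.03403     6.102   0.05139    0.1379
  Δ       -0.003729  0.001864  0.003729  0.001864
  eq         0.0303     6.104   0.05512    0.1397
  solve Keq expr → x = 0.001864; check Q = 2.822

[J]_eq = 0.1397 M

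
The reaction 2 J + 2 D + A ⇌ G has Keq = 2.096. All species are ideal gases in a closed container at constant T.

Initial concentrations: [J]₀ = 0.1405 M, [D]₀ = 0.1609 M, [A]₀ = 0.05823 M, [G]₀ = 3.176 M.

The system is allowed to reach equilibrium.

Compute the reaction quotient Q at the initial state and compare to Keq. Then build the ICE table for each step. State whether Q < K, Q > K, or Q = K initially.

Q₀ = 1.0673e+05 vs Keq = 2.096 ⇒ Q>K, reverse
Step 1:
                   J          D          A          G
  I           0.1405     0.1609    0.05823      3.176
  C             1.06       1.06     0.5299    -0.5299
  E              1.2      1.221     0.5881      2.646
  solve Keq expr → x = -0.5299; check Q = 2.096

Q₀ = 1.0673e+05; Q > K (proceeds reverse)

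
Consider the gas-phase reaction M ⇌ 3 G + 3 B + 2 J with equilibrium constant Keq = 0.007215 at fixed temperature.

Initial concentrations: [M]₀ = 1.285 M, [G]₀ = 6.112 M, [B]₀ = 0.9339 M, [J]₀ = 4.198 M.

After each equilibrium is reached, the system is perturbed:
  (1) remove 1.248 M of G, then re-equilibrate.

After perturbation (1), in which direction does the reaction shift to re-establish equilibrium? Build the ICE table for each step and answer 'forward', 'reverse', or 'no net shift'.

Q₀ = 2551 vs Keq = 0.007215 ⇒ Q>K, reverse
Step 1:
                    M           G           B           J
  Initial       1.285       6.112      0.9339       4.198
  Change       0.3051     -0.9154     -0.9154     -0.6103
  Equil          1.59       5.197     0.01852       3.588
  solve Keq expr → x = -0.3051; check Q = 0.007215
Then remove 1.248 M of G.
Step 2:
                    M           G           B           J
  Initial        1.59       3.949     0.01852       3.588
  Change     -0.00193     0.00579     0.00579     0.00386
  Equil         1.588       3.954     0.02431       3.592
  solve Keq expr → x = 0.00193; check Q = 0.007215

Direction: forward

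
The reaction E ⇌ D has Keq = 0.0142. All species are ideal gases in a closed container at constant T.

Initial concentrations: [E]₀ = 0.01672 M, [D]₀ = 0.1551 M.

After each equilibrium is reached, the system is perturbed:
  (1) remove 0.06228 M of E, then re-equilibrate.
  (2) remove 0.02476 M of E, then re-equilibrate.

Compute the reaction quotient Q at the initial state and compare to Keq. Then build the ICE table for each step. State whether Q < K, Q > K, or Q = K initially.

Q₀ = 9.276 vs Keq = 0.0142 ⇒ Q>K, reverse
Step 1:
                    E           D
  I           0.01672      0.1551
  C            0.1527     -0.1527
  E            0.1694    0.002406
  solve Keq expr → x = -0.1527; check Q = 0.0142
Then remove 0.06228 M of E.
Step 2:
                    E           D
  I            0.1071    0.002406
  C        8.7199e-04 -8.7199e-04
  E             0.108    0.001534
  solve Keq expr → x = -8.7199e-04; check Q = 0.0142
Then remove 0.02476 M of E.
Step 3:
                    E           D
  I           0.08325    0.001534
  C        3.4667e-04 -3.4667e-04
  E           0.08359    0.001187
  solve Keq expr → x = -3.4667e-04; check Q = 0.0142

Q₀ = 9.276; Q > K (proceeds reverse)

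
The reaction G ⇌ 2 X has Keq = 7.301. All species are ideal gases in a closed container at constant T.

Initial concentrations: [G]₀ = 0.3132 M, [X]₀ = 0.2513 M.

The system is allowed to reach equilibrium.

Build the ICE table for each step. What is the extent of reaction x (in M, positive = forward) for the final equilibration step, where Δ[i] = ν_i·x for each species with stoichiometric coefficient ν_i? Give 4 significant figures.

Q₀ = 0.2016 vs Keq = 7.301 ⇒ Q<K, forward
Step 1:
                  G         X
  init       0.3132    0.2513
  Δ           -0.24    0.4799
  eq        0.07324    0.7312
  solve Keq expr → x = 0.24; check Q = 7.301

x = 0.24 M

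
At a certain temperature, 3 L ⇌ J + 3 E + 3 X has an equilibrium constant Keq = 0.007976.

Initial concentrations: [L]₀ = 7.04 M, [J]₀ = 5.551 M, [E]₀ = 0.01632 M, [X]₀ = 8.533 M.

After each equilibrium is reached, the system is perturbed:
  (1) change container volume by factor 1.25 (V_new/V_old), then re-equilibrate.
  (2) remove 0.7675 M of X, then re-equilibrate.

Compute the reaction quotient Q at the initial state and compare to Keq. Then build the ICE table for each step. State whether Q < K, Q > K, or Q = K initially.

Q₀ = 4.2965e-05; Q < K (proceeds forward)

Q₀ = 4.2965e-05 vs Keq = 0.007976 ⇒ Q<K, forward
Step 1:
                    L           J           E           X
  init           7.04       5.551     0.01632       8.533
  Δ          -0.07485     0.02495     0.07485     0.07485
  eq            6.965       5.576     0.09117       8.608
  solve Keq expr → x = 0.02495; check Q = 0.007976
Then change container volume by factor 1.25 (V_new/V_old).
Step 2:
                    L           J           E           X
  init          5.572       4.461     0.07294       6.886
  Δ          -0.02444    0.008146     0.02444     0.02444
  eq            5.548       4.469     0.09738       6.911
  solve Keq expr → x = 0.008146; check Q = 0.007976
Then remove 0.7675 M of X.
Step 3:
                    L           J           E           X
  init          5.548       4.469     0.09738       6.143
  Δ           -0.0117    0.003898      0.0117      0.0117
  eq            5.536       4.473      0.1091       6.155
  solve Keq expr → x = 0.003898; check Q = 0.007976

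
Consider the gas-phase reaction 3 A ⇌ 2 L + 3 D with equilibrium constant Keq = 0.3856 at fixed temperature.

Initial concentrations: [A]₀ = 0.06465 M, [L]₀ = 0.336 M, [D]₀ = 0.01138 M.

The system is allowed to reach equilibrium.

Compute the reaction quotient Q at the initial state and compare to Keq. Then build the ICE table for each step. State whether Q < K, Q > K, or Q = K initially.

Q₀ = 6.1574e-04; Q < K (proceeds forward)

Q₀ = 6.1574e-04 vs Keq = 0.3856 ⇒ Q<K, forward
Step 1:
                  A         L         D
  I         0.06465     0.336   0.01138
  C        -0.03352   0.02235   0.03352
  E         0.03113    0.3583    0.0449
  solve Keq expr → x = 0.01117; check Q = 0.3856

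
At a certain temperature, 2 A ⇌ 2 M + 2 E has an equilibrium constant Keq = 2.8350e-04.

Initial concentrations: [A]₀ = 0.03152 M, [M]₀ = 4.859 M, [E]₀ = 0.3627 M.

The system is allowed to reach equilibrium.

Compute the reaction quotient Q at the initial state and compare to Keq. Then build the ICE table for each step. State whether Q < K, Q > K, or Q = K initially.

Q₀ = 3126 vs Keq = 2.8350e-04 ⇒ Q>K, reverse
Step 1:
                   A          M          E
  Initial    0.03152      4.859     0.3627
  Change      0.3612    -0.3612    -0.3612
  Equil       0.3927      4.498    0.00147
  solve Keq expr → x = -0.1806; check Q = 2.8350e-04

Q₀ = 3126; Q > K (proceeds reverse)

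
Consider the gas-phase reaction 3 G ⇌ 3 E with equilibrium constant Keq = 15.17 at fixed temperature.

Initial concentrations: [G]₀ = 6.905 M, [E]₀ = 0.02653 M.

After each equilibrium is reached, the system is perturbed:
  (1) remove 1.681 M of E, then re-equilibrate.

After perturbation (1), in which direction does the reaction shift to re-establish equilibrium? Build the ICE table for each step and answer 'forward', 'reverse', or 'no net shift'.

Q₀ = 5.6718e-08 vs Keq = 15.17 ⇒ Q<K, forward
Step 1:
                   G          E
  init         6.905    0.02653
  Δ           -4.911      4.911
  eq           1.994      4.937
  solve Keq expr → x = 1.637; check Q = 15.17
Then remove 1.681 M of E.
Step 2:
                   G          E
  init         1.994      3.256
  Δ          -0.4837     0.4837
  eq           1.511       3.74
  solve Keq expr → x = 0.1612; check Q = 15.17

Direction: forward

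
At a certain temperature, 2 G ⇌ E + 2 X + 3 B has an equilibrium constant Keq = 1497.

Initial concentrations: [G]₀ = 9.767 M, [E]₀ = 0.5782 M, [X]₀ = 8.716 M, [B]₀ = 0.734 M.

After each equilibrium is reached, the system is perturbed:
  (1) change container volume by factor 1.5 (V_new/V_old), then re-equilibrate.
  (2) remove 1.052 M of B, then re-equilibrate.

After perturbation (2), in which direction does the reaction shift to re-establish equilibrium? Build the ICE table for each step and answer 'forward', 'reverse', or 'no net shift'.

Q₀ = 0.1821 vs Keq = 1497 ⇒ Q<K, forward
Step 1:
                   G          E          X          B
  init         9.767     0.5782      8.716      0.734
  Δ           -3.339      1.669      3.339      5.008
  eq           6.428      2.248      12.05      5.742
  solve Keq expr → x = 1.669; check Q = 1497
Then change container volume by factor 1.5 (V_new/V_old).
Step 2:
                   G          E          X          B
  init         4.285      1.498      8.037      3.828
  Δ          -0.7817     0.3909     0.7817      1.173
  eq           3.504      1.889      8.818      5.001
  solve Keq expr → x = 0.3909; check Q = 1497
Then remove 1.052 M of B.
Step 3:
                   G          E          X          B
  init         3.504      1.889      8.818      3.949
  Δ          -0.3296     0.1648     0.3296     0.4944
  eq           3.174      2.054      9.148      4.443
  solve Keq expr → x = 0.1648; check Q = 1497

Direction: forward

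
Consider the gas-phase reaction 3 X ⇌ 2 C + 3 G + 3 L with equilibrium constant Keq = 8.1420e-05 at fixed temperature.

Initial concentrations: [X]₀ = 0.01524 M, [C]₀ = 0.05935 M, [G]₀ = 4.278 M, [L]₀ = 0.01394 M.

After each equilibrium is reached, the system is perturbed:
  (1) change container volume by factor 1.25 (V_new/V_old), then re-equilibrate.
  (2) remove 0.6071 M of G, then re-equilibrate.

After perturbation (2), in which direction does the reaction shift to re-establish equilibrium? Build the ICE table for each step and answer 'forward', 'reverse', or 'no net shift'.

Q₀ = 0.2111 vs Keq = 8.1420e-05 ⇒ Q>K, reverse
Step 1:
                  X         C         G         L
  I         0.01524   0.05935     4.278   0.01394
  C         0.01194 -0.007961  -0.01194  -0.01194
  E         0.02718   0.05139     4.266  0.001998
  solve Keq expr → x = -0.003981; check Q = 8.1420e-05
Then change container volume by factor 1.25 (V_new/V_old).
Step 2:
                  X         C         G         L
  I         0.02175   0.04111     3.413  0.001598
  C       -6.3644e-04 4.2429e-04 6.3644e-04 6.3644e-04
  E         0.02111   0.04154     3.413  0.002235
  solve Keq expr → x = 2.1215e-04; check Q = 8.1420e-05
Then remove 0.6071 M of G.
Step 3:
                  X         C         G         L
  I         0.02111   0.04154     2.806  0.002235
  C       -4.1746e-04 2.7831e-04 4.1746e-04 4.1746e-04
  E         0.02069   0.04181     2.807  0.002652
  solve Keq expr → x = 1.3915e-04; check Q = 8.1420e-05

Direction: forward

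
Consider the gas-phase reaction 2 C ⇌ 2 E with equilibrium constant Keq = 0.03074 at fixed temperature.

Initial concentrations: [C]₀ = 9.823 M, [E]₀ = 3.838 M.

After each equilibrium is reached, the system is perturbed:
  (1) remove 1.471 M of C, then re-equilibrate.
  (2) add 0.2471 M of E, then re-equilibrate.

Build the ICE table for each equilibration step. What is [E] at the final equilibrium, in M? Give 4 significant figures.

[E]_eq = 1.855 M

Q₀ = 0.1527 vs Keq = 0.03074 ⇒ Q>K, reverse
Step 1:
                    C           E
  Initial       9.823       3.838
  Change          1.8        -1.8
  Equil         11.62       2.038
  solve Keq expr → x = -0.9001; check Q = 0.03074
Then remove 1.471 M of C.
Step 2:
                    C           E
  Initial       10.15       2.038
  Change       0.2194     -0.2194
  Equil         10.37       1.818
  solve Keq expr → x = -0.1097; check Q = 0.03074
Then add 0.2471 M of E.
Step 3:
                    C           E
  Initial       10.37       2.066
  Change       0.2102     -0.2102
  Equil         10.58       1.855
  solve Keq expr → x = -0.1051; check Q = 0.03074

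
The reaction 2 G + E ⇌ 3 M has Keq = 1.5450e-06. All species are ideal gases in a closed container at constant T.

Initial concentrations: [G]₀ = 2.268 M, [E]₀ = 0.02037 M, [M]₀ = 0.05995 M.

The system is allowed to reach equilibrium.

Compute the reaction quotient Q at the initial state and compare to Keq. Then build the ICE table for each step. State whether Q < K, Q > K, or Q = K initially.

Q₀ = 0.002056 vs Keq = 1.5450e-06 ⇒ Q>K, reverse
Step 1:
                  G         E         M
  init        2.268   0.02037   0.05995
  Δ         0.03544   0.01772  -0.05317
  eq          2.303   0.03809  0.006784
  solve Keq expr → x = -0.01772; check Q = 1.5450e-06

Q₀ = 0.002056; Q > K (proceeds reverse)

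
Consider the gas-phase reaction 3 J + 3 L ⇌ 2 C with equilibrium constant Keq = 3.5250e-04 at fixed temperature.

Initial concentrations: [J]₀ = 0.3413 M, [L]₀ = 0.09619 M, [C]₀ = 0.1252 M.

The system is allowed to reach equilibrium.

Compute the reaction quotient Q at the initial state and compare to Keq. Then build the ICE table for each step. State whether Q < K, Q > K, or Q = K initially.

Q₀ = 443 vs Keq = 3.5250e-04 ⇒ Q>K, reverse
Step 1:
                  J         L         C
  Initial    0.3413   0.09619    0.1252
  Change     0.1862    0.1862   -0.1241
  Equil      0.5275    0.2824  0.001079
  solve Keq expr → x = -0.06206; check Q = 3.5250e-04

Q₀ = 443; Q > K (proceeds reverse)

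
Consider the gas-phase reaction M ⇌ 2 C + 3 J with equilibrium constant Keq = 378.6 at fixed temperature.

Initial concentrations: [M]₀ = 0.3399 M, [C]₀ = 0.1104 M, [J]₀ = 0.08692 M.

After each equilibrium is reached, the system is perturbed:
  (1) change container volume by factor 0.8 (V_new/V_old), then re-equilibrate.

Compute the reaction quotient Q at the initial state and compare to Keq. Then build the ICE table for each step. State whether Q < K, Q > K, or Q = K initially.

Q₀ = 2.3548e-05; Q < K (proceeds forward)

Q₀ = 2.3548e-05 vs Keq = 378.6 ⇒ Q<K, forward
Step 1:
                    M           C           J
  I            0.3399      0.1104     0.08692
  C           -0.3377      0.6755       1.013
  E          0.002172      0.7859         1.1
  solve Keq expr → x = 0.3377; check Q = 378.6
Then change container volume by factor 0.8 (V_new/V_old).
Step 2:
                    M           C           J
  I          0.002715      0.9823       1.375
  C          0.003659   -0.007319    -0.01098
  E          0.006374       0.975       1.364
  solve Keq expr → x = -0.003659; check Q = 378.6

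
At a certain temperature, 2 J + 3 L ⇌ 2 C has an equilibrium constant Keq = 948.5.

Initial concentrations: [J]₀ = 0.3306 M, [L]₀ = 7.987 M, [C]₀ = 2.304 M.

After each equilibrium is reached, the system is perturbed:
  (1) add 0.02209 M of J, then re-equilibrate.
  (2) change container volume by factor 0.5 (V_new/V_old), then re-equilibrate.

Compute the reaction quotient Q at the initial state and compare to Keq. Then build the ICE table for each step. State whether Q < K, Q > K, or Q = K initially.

Q₀ = 0.09533; Q < K (proceeds forward)

Q₀ = 0.09533 vs Keq = 948.5 ⇒ Q<K, forward
Step 1:
                   J          L          C
  Initial     0.3306      7.987      2.304
  Change     -0.3264    -0.4897     0.3264
  Equil     0.004161      7.497       2.63
  solve Keq expr → x = 0.1632; check Q = 948.5
Then add 0.02209 M of J.
Step 2:
                   J          L          C
  Initial    0.02625      7.497       2.63
  Change    -0.02203   -0.03304    0.02203
  Equil     0.004223      7.464      2.652
  solve Keq expr → x = 0.01101; check Q = 948.5
Then change container volume by factor 0.5 (V_new/V_old).
Step 3:
                   J          L          C
  Initial   0.008447      14.93      5.305
  Change   -0.005455  -0.008182   0.005455
  Equil     0.002992      14.92       5.31
  solve Keq expr → x = 0.002727; check Q = 948.5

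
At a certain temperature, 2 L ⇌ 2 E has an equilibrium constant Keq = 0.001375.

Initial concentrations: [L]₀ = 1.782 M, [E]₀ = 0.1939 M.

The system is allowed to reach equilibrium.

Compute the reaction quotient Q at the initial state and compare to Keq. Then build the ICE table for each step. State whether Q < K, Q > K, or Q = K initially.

Q₀ = 0.01184 vs Keq = 0.001375 ⇒ Q>K, reverse
Step 1:
                    L           E
  I             1.782      0.1939
  C            0.1233     -0.1233
  E             1.905     0.07065
  solve Keq expr → x = -0.06163; check Q = 0.001375

Q₀ = 0.01184; Q > K (proceeds reverse)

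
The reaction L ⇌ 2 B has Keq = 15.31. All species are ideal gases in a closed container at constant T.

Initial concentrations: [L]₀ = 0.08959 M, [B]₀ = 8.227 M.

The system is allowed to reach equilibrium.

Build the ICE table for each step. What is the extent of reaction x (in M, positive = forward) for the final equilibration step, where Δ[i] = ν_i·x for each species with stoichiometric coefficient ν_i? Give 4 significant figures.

x = -1.583 M

Q₀ = 755.5 vs Keq = 15.31 ⇒ Q>K, reverse
Step 1:
                    L           B
  init        0.08959       8.227
  Δ             1.583      -3.166
  eq            1.673       5.061
  solve Keq expr → x = -1.583; check Q = 15.31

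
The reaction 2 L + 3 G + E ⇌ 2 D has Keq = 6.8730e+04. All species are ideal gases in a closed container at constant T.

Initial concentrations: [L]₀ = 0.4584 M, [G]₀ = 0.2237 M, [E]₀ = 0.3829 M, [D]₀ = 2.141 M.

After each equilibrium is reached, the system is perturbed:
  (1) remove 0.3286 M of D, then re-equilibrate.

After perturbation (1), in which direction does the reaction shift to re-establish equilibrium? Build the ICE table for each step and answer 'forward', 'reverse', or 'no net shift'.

Q₀ = 5089 vs Keq = 6.8730e+04 ⇒ Q<K, forward
Step 1:
                   L          G          E          D
  Initial     0.4584     0.2237     0.3829      2.141
  Change    -0.07452    -0.1118   -0.03726    0.07452
  Equil       0.3839     0.1119     0.3456      2.216
  solve Keq expr → x = 0.03726; check Q = 6.8730e+04
Then remove 0.3286 M of D.
Step 2:
                   L          G          E          D
  Initial     0.3839     0.1119     0.3456      1.887
  Change   -0.006446  -0.009668  -0.003223   0.006446
  Equil       0.3774     0.1023     0.3424      1.893
  solve Keq expr → x = 0.003223; check Q = 6.8730e+04

Direction: forward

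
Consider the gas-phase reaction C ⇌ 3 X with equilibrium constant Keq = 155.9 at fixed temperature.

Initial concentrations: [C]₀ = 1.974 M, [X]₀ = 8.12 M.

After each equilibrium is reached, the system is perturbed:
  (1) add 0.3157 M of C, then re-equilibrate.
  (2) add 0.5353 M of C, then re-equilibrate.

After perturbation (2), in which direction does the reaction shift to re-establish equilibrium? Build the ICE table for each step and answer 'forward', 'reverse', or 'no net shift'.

Q₀ = 271.2 vs Keq = 155.9 ⇒ Q>K, reverse
Step 1:
                   C          X
  init         1.974       8.12
  Δ           0.3353     -1.006
  eq           2.309      7.114
  solve Keq expr → x = -0.3353; check Q = 155.9
Then add 0.3157 M of C.
Step 2:
                   C          X
  init         2.625      7.114
  Δ         -0.07854     0.2356
  eq           2.547       7.35
  solve Keq expr → x = 0.07854; check Q = 155.9
Then add 0.5353 M of C.
Step 3:
                   C          X
  init         3.082       7.35
  Δ          -0.1251     0.3752
  eq           2.957      7.725
  solve Keq expr → x = 0.1251; check Q = 155.9

Direction: forward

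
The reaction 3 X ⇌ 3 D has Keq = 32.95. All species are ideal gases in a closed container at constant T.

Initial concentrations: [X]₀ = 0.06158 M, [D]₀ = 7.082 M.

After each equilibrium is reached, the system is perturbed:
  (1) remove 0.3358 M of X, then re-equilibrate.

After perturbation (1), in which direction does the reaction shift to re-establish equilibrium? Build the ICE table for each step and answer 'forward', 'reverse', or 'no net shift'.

Direction: reverse

Q₀ = 1.5211e+06 vs Keq = 32.95 ⇒ Q>K, reverse
Step 1:
                  X         D
  Initial   0.06158     7.082
  Change      1.637    -1.637
  Equil       1.698     5.445
  solve Keq expr → x = -0.5456; check Q = 32.95
Then remove 0.3358 M of X.
Step 2:
                  X         D
  Initial     1.363     5.445
  Change      0.256    -0.256
  Equil       1.619     5.189
  solve Keq expr → x = -0.08532; check Q = 32.95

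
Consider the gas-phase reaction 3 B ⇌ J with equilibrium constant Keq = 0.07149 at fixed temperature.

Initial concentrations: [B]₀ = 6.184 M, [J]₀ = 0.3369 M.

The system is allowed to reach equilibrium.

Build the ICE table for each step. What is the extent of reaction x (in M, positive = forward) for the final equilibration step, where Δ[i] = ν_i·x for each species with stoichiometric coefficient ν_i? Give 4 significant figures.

Q₀ = 0.001425 vs Keq = 0.07149 ⇒ Q<K, forward
Step 1:
                   B          J
  I            6.184     0.3369
  C           -3.437      1.146
  E            2.747      1.482
  solve Keq expr → x = 1.146; check Q = 0.07149

x = 1.146 M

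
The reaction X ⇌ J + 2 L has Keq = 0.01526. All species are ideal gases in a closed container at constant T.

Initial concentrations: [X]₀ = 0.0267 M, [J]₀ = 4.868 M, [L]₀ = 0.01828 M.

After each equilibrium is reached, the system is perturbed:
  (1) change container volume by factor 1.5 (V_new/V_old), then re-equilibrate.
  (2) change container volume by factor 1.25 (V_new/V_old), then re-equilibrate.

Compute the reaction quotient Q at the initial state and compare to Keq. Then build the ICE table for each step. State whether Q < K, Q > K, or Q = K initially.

Q₀ = 0.06092 vs Keq = 0.01526 ⇒ Q>K, reverse
Step 1:
                    X           J           L
  init         0.0267       4.868     0.01828
  Δ          0.004216   -0.004216   -0.008431
  eq          0.03092       4.864    0.009849
  solve Keq expr → x = -0.004216; check Q = 0.01526
Then change container volume by factor 1.5 (V_new/V_old).
Step 2:
                    X           J           L
  init        0.02061       3.243    0.006566
  Δ         -0.001462    0.001462    0.002925
  eq          0.01915       3.244    0.009491
  solve Keq expr → x = 0.001462; check Q = 0.01526
Then change container volume by factor 1.25 (V_new/V_old).
Step 3:
                    X           J           L
  init        0.01532       2.595    0.007593
  Δ       -8.1964e-04  8.1964e-04    0.001639
  eq           0.0145       2.596    0.009232
  solve Keq expr → x = 8.1964e-04; check Q = 0.01526

Q₀ = 0.06092; Q > K (proceeds reverse)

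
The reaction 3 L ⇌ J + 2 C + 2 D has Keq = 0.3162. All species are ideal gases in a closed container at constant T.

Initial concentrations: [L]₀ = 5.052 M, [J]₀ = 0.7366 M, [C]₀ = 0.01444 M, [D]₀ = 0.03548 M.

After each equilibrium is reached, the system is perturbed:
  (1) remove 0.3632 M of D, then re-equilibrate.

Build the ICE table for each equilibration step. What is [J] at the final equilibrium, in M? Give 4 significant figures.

Q₀ = 1.4995e-09 vs Keq = 0.3162 ⇒ Q<K, forward
Step 1:
                    L           J           C           D
  init          5.052      0.7366     0.01444     0.03548
  Δ            -2.203      0.7342       1.468       1.468
  eq            2.849       1.471       1.483       1.504
  solve Keq expr → x = 0.7342; check Q = 0.3162
Then remove 0.3632 M of D.
Step 2:
                    L           J           C           D
  init          2.849       1.471       1.483       1.141
  Δ           -0.1681     0.05602       0.112       0.112
  eq            2.681       1.527       1.595       1.253
  solve Keq expr → x = 0.05602; check Q = 0.3162

[J]_eq = 1.527 M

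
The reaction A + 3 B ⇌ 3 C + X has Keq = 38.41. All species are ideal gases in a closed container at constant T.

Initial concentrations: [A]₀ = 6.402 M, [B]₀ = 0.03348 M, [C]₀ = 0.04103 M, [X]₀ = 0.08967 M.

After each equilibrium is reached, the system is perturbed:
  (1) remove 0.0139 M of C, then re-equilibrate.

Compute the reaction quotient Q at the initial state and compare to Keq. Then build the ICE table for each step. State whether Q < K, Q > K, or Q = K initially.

Q₀ = 0.02578; Q < K (proceeds forward)

Q₀ = 0.02578 vs Keq = 38.41 ⇒ Q<K, forward
Step 1:
                   A          B          C          X
  Initial      6.402    0.03348    0.04103    0.08967
  Change   -0.009451   -0.02835    0.02835   0.009451
  Equil        6.393   0.005128    0.06938    0.09912
  solve Keq expr → x = 0.009451; check Q = 38.41
Then remove 0.0139 M of C.
Step 2:
                   A          B          C          X
  Initial      6.393   0.005128    0.05548    0.09912
  Change  -3.1746e-04 -9.5239e-04 9.5239e-04 3.1746e-04
  Equil        6.392   0.004175    0.05643    0.09944
  solve Keq expr → x = 3.1746e-04; check Q = 38.41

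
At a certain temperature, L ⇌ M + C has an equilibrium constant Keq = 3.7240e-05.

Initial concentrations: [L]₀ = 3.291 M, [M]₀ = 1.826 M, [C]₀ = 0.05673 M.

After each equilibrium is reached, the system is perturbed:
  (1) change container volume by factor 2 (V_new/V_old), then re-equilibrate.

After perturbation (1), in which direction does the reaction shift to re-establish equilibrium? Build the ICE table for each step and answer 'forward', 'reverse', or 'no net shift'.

Q₀ = 0.03148 vs Keq = 3.7240e-05 ⇒ Q>K, reverse
Step 1:
                    L           M           C
  Initial       3.291       1.826     0.05673
  Change      0.05666    -0.05666    -0.05666
  Equil         3.348       1.769  7.0459e-05
  solve Keq expr → x = -0.05666; check Q = 3.7240e-05
Then change container volume by factor 2 (V_new/V_old).
Step 2:
                    L           M           C
  Initial       1.674      0.8847  3.5230e-05
  Change  -3.5225e-05  3.5225e-05  3.5225e-05
  Equil         1.674      0.8847  7.0455e-05
  solve Keq expr → x = 3.5225e-05; check Q = 3.7240e-05

Direction: forward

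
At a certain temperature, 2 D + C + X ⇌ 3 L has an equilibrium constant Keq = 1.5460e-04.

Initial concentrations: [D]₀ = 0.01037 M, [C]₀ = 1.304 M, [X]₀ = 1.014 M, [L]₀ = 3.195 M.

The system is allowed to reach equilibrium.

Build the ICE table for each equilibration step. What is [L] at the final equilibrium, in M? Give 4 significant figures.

Q₀ = 2.2937e+05 vs Keq = 1.5460e-04 ⇒ Q>K, reverse
Step 1:
                    D           C           X           L
  init        0.01037       1.304       1.014       3.195
  Δ             2.033       1.017       1.017       -3.05
  eq            2.044       2.321       2.031      0.1449
  solve Keq expr → x = -1.017; check Q = 1.5460e-04

[L]_eq = 0.1449 M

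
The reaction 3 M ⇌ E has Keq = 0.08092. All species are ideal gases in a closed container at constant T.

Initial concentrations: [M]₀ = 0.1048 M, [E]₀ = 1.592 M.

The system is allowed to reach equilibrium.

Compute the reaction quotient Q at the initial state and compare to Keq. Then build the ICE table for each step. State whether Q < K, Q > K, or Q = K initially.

Q₀ = 1383; Q > K (proceeds reverse)

Q₀ = 1383 vs Keq = 0.08092 ⇒ Q>K, reverse
Step 1:
                   M          E
  Initial     0.1048      1.592
  Change       2.116    -0.7054
  Equil        2.221     0.8866
  solve Keq expr → x = -0.7054; check Q = 0.08092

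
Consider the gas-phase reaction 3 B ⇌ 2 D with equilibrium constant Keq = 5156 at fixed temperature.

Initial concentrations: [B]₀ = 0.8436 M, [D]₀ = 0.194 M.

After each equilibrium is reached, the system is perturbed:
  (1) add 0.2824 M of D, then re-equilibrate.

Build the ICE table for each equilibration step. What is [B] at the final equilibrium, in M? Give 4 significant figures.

Q₀ = 0.06269 vs Keq = 5156 ⇒ Q<K, forward
Step 1:
                  B         D
  init       0.8436     0.194
  Δ         -0.7969    0.5312
  eq        0.04673    0.7252
  solve Keq expr → x = 0.2656; check Q = 5156
Then add 0.2824 M of D.
Step 2:
                  B         D
  init      0.04673     1.008
  Δ         0.01117 -0.007445
  eq        0.05789         1
  solve Keq expr → x = -0.003722; check Q = 5156

[B]_eq = 0.05789 M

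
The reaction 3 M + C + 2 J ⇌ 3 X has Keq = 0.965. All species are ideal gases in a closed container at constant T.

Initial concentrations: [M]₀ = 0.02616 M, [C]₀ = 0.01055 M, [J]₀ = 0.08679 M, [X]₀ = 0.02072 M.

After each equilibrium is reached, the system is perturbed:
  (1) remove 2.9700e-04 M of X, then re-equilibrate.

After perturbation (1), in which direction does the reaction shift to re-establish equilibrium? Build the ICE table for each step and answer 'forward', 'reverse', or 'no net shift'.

Direction: forward

Q₀ = 6253 vs Keq = 0.965 ⇒ Q>K, reverse
Step 1:
                  M         C         J         X
  Initial   0.02616   0.01055   0.08679   0.02072
  Change    0.01832  0.006106   0.01221  -0.01832
  Equil     0.04448   0.01666     0.099  0.002402
  solve Keq expr → x = -0.006106; check Q = 0.965
Then remove 2.9700e-04 M of X.
Step 2:
                  M         C         J         X
  Initial   0.04448   0.01666     0.099  0.002105
  Change  -2.7483e-04 -9.1610e-05 -1.8322e-04 2.7483e-04
  Equil      0.0442   0.01656   0.09882   0.00238
  solve Keq expr → x = 9.1610e-05; check Q = 0.965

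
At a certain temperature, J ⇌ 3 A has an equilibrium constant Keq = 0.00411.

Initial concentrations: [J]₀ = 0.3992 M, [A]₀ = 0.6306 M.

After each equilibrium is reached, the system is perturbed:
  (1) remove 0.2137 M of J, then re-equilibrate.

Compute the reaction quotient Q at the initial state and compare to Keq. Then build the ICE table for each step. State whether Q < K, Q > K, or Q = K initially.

Q₀ = 0.6282 vs Keq = 0.00411 ⇒ Q>K, reverse
Step 1:
                  J         A
  init       0.3992    0.6306
  Δ          0.1661   -0.4982
  eq         0.5653    0.1324
  solve Keq expr → x = -0.1661; check Q = 0.00411
Then remove 0.2137 M of J.
Step 2:
                  J         A
  init       0.3516    0.1324
  Δ        0.006242  -0.01873
  eq         0.3578    0.1137
  solve Keq expr → x = -0.006242; check Q = 0.00411

Q₀ = 0.6282; Q > K (proceeds reverse)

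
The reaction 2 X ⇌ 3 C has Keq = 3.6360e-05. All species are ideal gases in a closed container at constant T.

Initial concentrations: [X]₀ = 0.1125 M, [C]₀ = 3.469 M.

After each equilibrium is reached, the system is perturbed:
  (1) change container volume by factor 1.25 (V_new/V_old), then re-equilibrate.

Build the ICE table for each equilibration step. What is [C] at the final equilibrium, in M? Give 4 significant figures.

Q₀ = 3298 vs Keq = 3.6360e-05 ⇒ Q>K, reverse
Step 1:
                   X          C
  init        0.1125      3.469
  Δ            2.273      -3.41
  eq           2.386    0.05915
  solve Keq expr → x = -1.137; check Q = 3.6360e-05
Then change container volume by factor 1.25 (V_new/V_old).
Step 2:
                   X          C
  init         1.909    0.04732
  Δ        -0.002407   0.003611
  eq           1.906    0.05093
  solve Keq expr → x = 0.001204; check Q = 3.6360e-05

[C]_eq = 0.05093 M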